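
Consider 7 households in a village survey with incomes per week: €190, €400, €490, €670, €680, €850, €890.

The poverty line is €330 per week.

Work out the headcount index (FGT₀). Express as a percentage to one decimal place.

14.3%

1 of the 7 households have income below €330.
H = 1/7 = 14.3%.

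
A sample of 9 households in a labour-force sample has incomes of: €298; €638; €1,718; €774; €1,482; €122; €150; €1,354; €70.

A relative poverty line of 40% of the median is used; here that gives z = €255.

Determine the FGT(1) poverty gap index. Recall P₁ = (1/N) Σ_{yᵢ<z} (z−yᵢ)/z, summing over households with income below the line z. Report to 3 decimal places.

0.184

Poor units: €70, €122, €150 (q = 3 of N = 9).
Normalized shortfalls: (255−70)/255 = 0.7255; (255−122)/255 = 0.5216; (255−150)/255 = 0.4118.
Σ = 1.658824. Dividing by the full population N = 9 gives P₁ = 0.184.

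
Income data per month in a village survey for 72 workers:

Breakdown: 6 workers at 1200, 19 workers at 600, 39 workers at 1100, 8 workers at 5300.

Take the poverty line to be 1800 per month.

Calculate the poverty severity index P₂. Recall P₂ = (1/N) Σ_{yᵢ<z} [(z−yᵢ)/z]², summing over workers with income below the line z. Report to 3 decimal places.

Below z: 19×600, 39×1100, 6×1200 (q = 64 of N = 72).
Gap ratios (z−y)/z: (1800−600)/1800 = 0.6667 (×19); (1800−1100)/1800 = 0.3889 (×39); (1800−1200)/1800 = 0.3333 (×6).
Squared: 0.4444 (×19); 0.1512 (×39); 0.1111 (×6).
Sum = 15.009259; P₂ = 15.009259 / 72 = 0.208.

0.208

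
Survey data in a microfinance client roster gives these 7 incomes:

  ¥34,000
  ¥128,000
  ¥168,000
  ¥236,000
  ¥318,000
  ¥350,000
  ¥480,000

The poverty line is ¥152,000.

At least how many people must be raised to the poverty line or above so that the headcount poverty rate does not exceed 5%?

2

2 of the 7 people are poor, so H = 2/7 = 0.286.
A headcount ratio of at most 5% allows at most ⌊0.05 × 7⌋ = 0 poor people.
So at least 2 − 0 = 2 must be lifted.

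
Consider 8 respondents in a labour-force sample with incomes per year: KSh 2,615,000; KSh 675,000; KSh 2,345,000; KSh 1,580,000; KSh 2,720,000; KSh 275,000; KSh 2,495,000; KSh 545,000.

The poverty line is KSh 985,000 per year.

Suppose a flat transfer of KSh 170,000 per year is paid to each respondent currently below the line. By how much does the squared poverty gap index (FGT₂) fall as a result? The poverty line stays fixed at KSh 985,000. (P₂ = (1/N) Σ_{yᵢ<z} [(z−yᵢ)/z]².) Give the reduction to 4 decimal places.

0.0528

Before: below the line — KSh 275,000, KSh 545,000, KSh 675,000; squared poverty gap index (FGT₂) = 0.102270.
After the KSh 170,000 transfer: below the line — KSh 445,000, KSh 715,000, KSh 845,000; squared poverty gap index (FGT₂) = 0.049486.
Reduction = 0.102270 − 0.049486 = 0.0528.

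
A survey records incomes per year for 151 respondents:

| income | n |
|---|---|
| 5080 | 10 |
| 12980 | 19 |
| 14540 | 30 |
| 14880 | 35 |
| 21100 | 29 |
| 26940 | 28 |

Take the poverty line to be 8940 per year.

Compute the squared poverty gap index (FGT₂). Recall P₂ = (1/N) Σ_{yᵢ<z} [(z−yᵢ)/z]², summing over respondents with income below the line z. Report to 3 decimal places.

Poor units: 10×5080 (q = 10 of N = 151).
Relative gaps: (8940−5080)/8940 = 0.4318 (×10).
Squared: 0.1864 (×10).
Sum = 1.864230; P₂ = 1.864230 / 151 = 0.012.

0.012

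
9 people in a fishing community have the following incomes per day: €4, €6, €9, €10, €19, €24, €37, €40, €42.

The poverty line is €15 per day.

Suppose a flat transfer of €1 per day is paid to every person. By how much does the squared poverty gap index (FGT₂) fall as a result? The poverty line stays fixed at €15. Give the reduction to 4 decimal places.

0.0286

Before: below the line — €4, €6, €9, €10; squared poverty gap index (FGT₂) = 0.129877.
After the €1 transfer: below the line — €5, €7, €10, €11; squared poverty gap index (FGT₂) = 0.101235.
Reduction = 0.129877 − 0.101235 = 0.0286.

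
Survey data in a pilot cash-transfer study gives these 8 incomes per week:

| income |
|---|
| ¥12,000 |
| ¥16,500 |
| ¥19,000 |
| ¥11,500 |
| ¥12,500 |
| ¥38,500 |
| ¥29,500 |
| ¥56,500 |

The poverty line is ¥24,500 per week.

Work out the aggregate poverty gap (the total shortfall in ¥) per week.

¥51,000

Below z: ¥11,500, ¥12,000, ¥12,500, ¥16,500, ¥19,000 (q = 5 of N = 8).
Individual gaps: 24500−11500 = 13000; 24500−12000 = 12500; 24500−12500 = 12000; 24500−16500 = 8000; 24500−19000 = 5500.
Aggregate gap = ¥51,000.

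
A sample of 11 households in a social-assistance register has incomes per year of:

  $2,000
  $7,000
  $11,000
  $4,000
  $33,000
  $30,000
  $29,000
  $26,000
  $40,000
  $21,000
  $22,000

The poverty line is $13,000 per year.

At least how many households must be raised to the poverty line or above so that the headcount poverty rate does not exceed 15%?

Currently q = 4 of N = 11 are below the line (H = 0.364).
A headcount ratio of at most 15% allows at most ⌊0.15 × 11⌋ = 1 poor households.
So at least 4 − 1 = 3 must be lifted.

3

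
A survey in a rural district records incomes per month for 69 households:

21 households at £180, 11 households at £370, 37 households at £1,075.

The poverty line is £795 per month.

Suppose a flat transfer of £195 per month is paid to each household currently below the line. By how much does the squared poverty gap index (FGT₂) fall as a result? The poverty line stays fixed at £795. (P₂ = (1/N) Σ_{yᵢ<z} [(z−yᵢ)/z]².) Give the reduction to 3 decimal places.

0.129

Before: below the line — 21×£180, 11×£370; squared poverty gap index (FGT₂) = 0.22769.
After the £195 transfer: below the line — 21×£375, 11×£565; squared poverty gap index (FGT₂) = 0.09829.
Reduction = 0.22769 − 0.09829 = 0.129.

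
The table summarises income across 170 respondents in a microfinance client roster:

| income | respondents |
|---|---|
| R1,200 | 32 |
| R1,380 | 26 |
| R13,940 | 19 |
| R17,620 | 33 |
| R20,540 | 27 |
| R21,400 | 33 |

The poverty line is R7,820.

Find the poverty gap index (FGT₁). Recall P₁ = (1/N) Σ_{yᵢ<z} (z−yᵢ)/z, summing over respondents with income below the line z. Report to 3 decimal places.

0.285

Poor units: 32×R1,200, 26×R1,380 (q = 58 of N = 170).
Gap ratios (z−y)/z: (7820−1200)/7820 = 0.8465 (×32); (7820−1380)/7820 = 0.8235 (×26).
Sum of shortfalls = 48.501279; P₁ averages over all N: 48.501279 / 170 = 0.285.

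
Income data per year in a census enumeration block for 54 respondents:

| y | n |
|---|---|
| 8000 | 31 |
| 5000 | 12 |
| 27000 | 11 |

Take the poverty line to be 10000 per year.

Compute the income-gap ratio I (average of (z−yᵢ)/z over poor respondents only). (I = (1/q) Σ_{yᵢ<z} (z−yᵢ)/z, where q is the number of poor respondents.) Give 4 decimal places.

0.2837

Incomes under z: 12×5000, 31×8000 (q = 43 of N = 54).
Shortfall ratios (z−y)/z: 0.5000 (×12), 0.2000 (×31); sum = 12.200000.
I averages over the q = 43 poor units only: 12.200000 / 43 = 0.2837.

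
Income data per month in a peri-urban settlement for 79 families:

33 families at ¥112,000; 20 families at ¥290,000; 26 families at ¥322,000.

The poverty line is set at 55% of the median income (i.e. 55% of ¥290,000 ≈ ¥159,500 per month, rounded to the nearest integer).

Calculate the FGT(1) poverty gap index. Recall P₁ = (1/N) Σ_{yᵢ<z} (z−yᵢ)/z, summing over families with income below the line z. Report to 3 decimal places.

Below z: 33×¥112,000 (q = 33 of N = 79).
Shortfall ratios: (159500−112000)/159500 = 0.2978 (×33).
Σ = 9.827586. Dividing by the full population N = 79 gives P₁ = 0.124.

0.124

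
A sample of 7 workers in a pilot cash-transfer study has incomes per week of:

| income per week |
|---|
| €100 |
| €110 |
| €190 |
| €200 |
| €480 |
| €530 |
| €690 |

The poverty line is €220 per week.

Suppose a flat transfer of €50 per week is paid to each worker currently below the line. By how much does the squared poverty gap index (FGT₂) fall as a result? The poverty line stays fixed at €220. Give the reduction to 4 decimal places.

Before: below the line — €100, €110, €190, €200; squared poverty gap index (FGT₂) = 0.082054.
After the €50 transfer: below the line — €150, €160; squared poverty gap index (FGT₂) = 0.025089.
Reduction = 0.082054 − 0.025089 = 0.0570.

0.0570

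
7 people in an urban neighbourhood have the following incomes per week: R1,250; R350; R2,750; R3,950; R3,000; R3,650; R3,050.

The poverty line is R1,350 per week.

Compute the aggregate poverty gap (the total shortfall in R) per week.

Incomes under z: R350, R1,250 (q = 2 of N = 7).
Individual gaps: 1350−350 = 1000; 1350−1250 = 100.
Aggregate gap = R1,100.

R1,100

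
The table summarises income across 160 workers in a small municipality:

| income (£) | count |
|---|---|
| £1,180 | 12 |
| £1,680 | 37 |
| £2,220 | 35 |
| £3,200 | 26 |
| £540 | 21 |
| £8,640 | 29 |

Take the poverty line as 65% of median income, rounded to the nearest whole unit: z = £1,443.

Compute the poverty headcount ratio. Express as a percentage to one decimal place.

33 of the 160 workers have income below £1,443.
H = 33/160 = 20.6%.

20.6%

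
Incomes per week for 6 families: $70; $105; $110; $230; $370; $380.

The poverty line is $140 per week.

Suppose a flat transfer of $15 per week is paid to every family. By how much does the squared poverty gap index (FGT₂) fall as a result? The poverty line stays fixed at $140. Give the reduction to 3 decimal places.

Before: below the line — $70, $105, $110; squared poverty gap index (FGT₂) = 0.05974.
After the $15 transfer: below the line — $85, $120, $125; squared poverty gap index (FGT₂) = 0.03104.
Reduction = 0.05974 − 0.03104 = 0.029.

0.029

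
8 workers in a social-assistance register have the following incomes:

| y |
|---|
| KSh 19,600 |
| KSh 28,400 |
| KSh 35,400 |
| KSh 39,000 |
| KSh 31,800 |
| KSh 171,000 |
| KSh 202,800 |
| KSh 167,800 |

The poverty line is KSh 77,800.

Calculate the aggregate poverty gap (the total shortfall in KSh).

KSh 234,800

Below the line: KSh 19,600, KSh 28,400, KSh 31,800, KSh 35,400, KSh 39,000 (q = 5 of N = 8).
Individual gaps: 77800−19600 = 58200; 77800−28400 = 49400; 77800−31800 = 46000; 77800−35400 = 42400; 77800−39000 = 38800.
Aggregate gap = KSh 234,800.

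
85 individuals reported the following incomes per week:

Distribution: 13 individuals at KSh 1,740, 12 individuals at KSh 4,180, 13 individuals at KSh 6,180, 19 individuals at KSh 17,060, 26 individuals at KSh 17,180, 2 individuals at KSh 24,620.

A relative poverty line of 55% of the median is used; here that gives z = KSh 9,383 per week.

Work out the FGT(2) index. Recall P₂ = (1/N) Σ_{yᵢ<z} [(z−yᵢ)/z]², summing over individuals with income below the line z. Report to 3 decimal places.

0.163

Poor units: 13×KSh 1,740, 12×KSh 4,180, 13×KSh 6,180 (q = 38 of N = 85).
Shortfall ratios: (9383−1740)/9383 = 0.8146 (×13); (9383−4180)/9383 = 0.5545 (×12); (9383−6180)/9383 = 0.3414 (×13).
Squared: 0.6635 (×13); 0.3075 (×12); 0.1165 (×13).
Sum = 13.830254; P₂ = 13.830254 / 85 = 0.163.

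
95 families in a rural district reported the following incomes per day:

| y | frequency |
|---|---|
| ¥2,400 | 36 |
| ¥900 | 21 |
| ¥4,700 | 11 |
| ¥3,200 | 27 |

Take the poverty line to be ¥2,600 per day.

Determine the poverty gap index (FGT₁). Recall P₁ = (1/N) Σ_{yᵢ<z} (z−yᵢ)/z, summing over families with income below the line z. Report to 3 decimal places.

0.174

Poor units: 21×¥900, 36×¥2,400 (q = 57 of N = 95).
Gap ratios (z−y)/z: (2600−900)/2600 = 0.6538 (×21); (2600−2400)/2600 = 0.0769 (×36).
Σ = 16.500000. Dividing by the full population N = 95 gives P₁ = 0.174.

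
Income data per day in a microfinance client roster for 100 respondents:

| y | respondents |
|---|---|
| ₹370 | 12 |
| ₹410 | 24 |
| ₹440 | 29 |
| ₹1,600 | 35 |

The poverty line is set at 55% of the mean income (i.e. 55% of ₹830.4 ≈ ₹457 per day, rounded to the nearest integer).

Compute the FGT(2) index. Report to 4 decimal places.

Incomes under z: 12×₹370, 24×₹410, 29×₹440 (q = 65 of N = 100).
Normalized shortfalls: (457−370)/457 = 0.1904 (×12); (457−410)/457 = 0.1028 (×24); (457−440)/457 = 0.0372 (×29).
Squared: 0.0362 (×12); 0.0106 (×24); 0.0014 (×29).
Sum = 0.728876; P₂ = 0.728876 / 100 = 0.0073.

0.0073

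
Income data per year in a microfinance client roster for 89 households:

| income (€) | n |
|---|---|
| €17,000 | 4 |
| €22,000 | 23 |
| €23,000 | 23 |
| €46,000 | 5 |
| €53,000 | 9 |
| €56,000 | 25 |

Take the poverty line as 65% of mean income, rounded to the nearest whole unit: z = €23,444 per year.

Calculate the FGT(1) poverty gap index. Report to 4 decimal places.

Below z: 4×€17,000, 23×€22,000, 23×€23,000 (q = 50 of N = 89).
Shortfall ratios: (23444−17000)/23444 = 0.2749 (×4); (23444−22000)/23444 = 0.0616 (×23); (23444−23000)/23444 = 0.0189 (×23).
Σ = 2.951715. Dividing by the full population N = 89 gives P₁ = 0.0332.

0.0332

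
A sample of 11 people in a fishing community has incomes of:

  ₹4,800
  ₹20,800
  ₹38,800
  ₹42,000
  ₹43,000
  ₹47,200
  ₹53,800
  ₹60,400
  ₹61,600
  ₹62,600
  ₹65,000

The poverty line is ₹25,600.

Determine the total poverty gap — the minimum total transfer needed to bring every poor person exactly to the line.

Below z: ₹4,800, ₹20,800 (q = 2 of N = 11).
Individual gaps: 25600−4800 = 20800; 25600−20800 = 4800.
Aggregate gap = ₹25,600.

₹25,600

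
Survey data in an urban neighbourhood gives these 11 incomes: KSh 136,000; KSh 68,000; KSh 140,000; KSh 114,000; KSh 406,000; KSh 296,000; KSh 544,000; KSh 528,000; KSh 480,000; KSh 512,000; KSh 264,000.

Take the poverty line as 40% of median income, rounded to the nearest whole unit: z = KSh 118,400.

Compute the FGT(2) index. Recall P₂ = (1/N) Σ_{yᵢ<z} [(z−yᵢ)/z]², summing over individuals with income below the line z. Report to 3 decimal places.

Poor units: KSh 68,000, KSh 114,000 (q = 2 of N = 11).
Normalized shortfalls: (118400−68000)/118400 = 0.4257; (118400−114000)/118400 = 0.0372.
Squared: 0.1812; 0.0014.
Sum = 0.182581; P₂ = 0.182581 / 11 = 0.017.

0.017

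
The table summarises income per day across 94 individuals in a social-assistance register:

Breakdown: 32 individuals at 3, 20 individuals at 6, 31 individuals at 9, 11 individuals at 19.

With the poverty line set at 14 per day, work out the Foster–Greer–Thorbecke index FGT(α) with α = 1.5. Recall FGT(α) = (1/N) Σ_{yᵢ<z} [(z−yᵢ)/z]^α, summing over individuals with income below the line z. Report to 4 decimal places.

0.3994

Below z: 32×3, 20×6, 31×9 (q = 83 of N = 94).
Shortfall ratios: (14−3)/14 = 0.7857 (×32); (14−6)/14 = 0.5714 (×20); (14−9)/14 = 0.3571 (×31).
Raised to α = 1.5: 0.69646 (×32); 0.43196 (×20); 0.21343 (×31).
Sum = 37.542393; FGT(1.5) = 37.542393 / 94 = 0.3994.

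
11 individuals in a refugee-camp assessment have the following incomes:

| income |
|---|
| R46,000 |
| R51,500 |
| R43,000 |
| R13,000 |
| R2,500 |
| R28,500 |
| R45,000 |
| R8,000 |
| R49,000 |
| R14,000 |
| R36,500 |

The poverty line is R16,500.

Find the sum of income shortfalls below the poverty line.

Below z: R2,500, R8,000, R13,000, R14,000 (q = 4 of N = 11).
Individual gaps: 16500−2500 = 14000; 16500−8000 = 8500; 16500−13000 = 3500; 16500−14000 = 2500.
Aggregate gap = R28,500.

R28,500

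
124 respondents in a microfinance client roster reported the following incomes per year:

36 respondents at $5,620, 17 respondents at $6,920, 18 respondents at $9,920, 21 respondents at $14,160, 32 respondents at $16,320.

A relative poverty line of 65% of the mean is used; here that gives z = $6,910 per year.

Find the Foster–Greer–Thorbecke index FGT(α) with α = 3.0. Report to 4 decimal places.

0.0019

Below the line: 36×$5,620 (q = 36 of N = 124).
Normalized shortfalls: (6910−5620)/6910 = 0.1867 (×36).
Raised to α = 3.0: 0.00651 (×36).
Sum = 0.234227; FGT(3.0) = 0.234227 / 124 = 0.0019.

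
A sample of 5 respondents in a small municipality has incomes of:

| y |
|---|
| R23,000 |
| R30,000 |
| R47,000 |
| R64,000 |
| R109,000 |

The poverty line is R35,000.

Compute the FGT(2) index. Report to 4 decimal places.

0.0276

Poor units: R23,000, R30,000 (q = 2 of N = 5).
Shortfall ratios: (35000−23000)/35000 = 0.3429; (35000−30000)/35000 = 0.1429.
Squared: 0.1176; 0.0204.
Sum = 0.137959; P₂ = 0.137959 / 5 = 0.0276.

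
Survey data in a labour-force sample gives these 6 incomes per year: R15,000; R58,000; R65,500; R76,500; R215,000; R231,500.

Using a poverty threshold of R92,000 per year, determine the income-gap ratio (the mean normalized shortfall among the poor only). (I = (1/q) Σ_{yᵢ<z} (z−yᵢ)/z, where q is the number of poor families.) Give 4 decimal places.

0.4158

Incomes under z: R15,000, R58,000, R65,500, R76,500 (q = 4 of N = 6).
Relative gaps: 0.8370, 0.3696, 0.2880, 0.1685; sum = 1.663043.
The income-gap ratio divides by q (the poor only): 1.663043 / 4 = 0.4158.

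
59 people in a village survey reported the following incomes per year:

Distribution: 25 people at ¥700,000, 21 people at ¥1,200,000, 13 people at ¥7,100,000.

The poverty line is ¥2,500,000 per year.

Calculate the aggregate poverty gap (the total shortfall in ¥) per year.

Below the line: 25×¥700,000, 21×¥1,200,000 (q = 46 of N = 59).
Individual gaps: 25×(2500000−700000) = 45000000; 21×(2500000−1200000) = 27300000.
Aggregate gap = ¥72,300,000.

¥72,300,000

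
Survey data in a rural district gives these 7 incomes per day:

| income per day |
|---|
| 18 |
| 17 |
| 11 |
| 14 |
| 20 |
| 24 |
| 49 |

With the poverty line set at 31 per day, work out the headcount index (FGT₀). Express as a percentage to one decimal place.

6 of the 7 workers have income below 31.
H = 6/7 = 85.7%.

85.7%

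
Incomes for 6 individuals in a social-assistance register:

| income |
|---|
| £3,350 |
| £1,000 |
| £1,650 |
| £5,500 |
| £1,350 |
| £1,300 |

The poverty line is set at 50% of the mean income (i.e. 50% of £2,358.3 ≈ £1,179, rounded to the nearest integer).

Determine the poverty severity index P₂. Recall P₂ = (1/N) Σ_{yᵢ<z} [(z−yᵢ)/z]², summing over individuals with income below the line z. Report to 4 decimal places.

0.0038

Poor units: £1,000 (q = 1 of N = 6).
Gap ratios (z−y)/z: (1179−1000)/1179 = 0.1518.
Squared: 0.0231.
Sum = 0.023050; P₂ = 0.023050 / 6 = 0.0038.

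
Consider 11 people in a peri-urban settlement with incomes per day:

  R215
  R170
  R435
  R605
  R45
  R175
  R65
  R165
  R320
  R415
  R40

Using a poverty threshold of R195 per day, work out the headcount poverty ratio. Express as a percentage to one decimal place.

6 of the 11 people have income below R195.
H = 6/11 = 54.5%.

54.5%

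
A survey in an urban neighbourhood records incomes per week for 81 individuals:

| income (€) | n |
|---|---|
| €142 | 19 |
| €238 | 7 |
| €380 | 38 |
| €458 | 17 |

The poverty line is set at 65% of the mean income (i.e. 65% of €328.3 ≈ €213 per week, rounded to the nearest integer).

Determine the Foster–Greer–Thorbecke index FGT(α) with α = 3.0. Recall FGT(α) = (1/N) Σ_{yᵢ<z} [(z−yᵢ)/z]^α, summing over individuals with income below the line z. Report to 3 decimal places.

0.009

Incomes under z: 19×€142 (q = 19 of N = 81).
Relative gaps: (213−142)/213 = 0.3333 (×19).
Raised to α = 3.0: 0.03704 (×19).
Sum = 0.703704; FGT(3.0) = 0.703704 / 81 = 0.009.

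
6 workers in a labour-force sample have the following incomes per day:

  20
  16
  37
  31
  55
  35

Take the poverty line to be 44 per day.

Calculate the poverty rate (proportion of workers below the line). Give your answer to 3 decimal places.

0.833

5 of the 6 workers have income below 44.
H = 5/6 = 0.833.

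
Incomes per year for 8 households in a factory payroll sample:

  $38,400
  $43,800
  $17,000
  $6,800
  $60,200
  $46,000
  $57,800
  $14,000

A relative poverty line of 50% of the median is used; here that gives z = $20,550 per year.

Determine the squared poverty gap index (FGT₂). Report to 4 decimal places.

0.0724

Below z: $6,800, $14,000, $17,000 (q = 3 of N = 8).
Normalized shortfalls: (20550−6800)/20550 = 0.6691; (20550−14000)/20550 = 0.3187; (20550−17000)/20550 = 0.1727.
Squared: 0.4477; 0.1016; 0.0298.
Sum = 0.579129; P₂ = 0.579129 / 8 = 0.0724.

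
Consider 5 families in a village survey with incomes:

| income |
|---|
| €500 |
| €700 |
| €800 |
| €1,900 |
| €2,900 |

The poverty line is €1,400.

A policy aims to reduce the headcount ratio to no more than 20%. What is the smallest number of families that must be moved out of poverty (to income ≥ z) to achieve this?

3 of the 5 families are poor, so H = 3/5 = 0.600.
A headcount ratio of at most 20% allows at most ⌊0.20 × 5⌋ = 1 poor families.
So at least 3 − 1 = 2 must be lifted.

2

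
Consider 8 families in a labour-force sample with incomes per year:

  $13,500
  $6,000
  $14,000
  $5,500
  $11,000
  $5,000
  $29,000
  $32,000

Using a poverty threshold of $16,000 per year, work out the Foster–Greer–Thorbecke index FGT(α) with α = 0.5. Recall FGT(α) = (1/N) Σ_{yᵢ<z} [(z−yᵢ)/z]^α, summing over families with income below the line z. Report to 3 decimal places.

0.467

Below the line: $5,000, $5,500, $6,000, $11,000, $13,500, $14,000 (q = 6 of N = 8).
Normalized shortfalls: (16000−5000)/16000 = 0.6875; (16000−5500)/16000 = 0.6562; (16000−6000)/16000 = 0.6250; (16000−11000)/16000 = 0.3125; (16000−13500)/16000 = 0.1562; (16000−14000)/16000 = 0.1250.
Raised to α = 0.5: 0.82916; 0.81009; 0.79057; 0.55902; 0.39528; 0.35355.
Sum = 3.737673; FGT(0.5) = 3.737673 / 8 = 0.467.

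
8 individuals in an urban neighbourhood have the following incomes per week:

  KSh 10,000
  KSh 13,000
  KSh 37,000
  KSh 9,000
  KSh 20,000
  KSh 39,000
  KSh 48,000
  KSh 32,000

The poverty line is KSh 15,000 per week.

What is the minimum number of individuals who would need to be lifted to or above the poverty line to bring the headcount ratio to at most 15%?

2

3 of the 8 individuals are poor, so H = 3/8 = 0.375.
A headcount ratio of at most 15% allows at most ⌊0.15 × 8⌋ = 1 poor individuals.
So at least 3 − 1 = 2 must be lifted.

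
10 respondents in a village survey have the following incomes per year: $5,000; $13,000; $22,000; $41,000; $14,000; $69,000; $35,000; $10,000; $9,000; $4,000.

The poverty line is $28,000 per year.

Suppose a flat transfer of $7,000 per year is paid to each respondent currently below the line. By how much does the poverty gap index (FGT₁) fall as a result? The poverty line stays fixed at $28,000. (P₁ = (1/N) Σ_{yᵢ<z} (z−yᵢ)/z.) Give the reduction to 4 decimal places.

0.1714

Before: below the line — $4,000, $5,000, $9,000, $10,000, $13,000, $14,000, $22,000; poverty gap index (FGT₁) = 0.425000.
After the $7,000 transfer: below the line — $11,000, $12,000, $16,000, $17,000, $20,000, $21,000; poverty gap index (FGT₁) = 0.253571.
Reduction = 0.425000 − 0.253571 = 0.1714.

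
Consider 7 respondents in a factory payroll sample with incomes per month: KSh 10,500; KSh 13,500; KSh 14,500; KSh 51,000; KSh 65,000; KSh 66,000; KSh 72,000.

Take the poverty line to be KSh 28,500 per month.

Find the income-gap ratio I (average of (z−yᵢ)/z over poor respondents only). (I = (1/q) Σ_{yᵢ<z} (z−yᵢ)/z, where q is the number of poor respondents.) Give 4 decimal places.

Below z: KSh 10,500, KSh 13,500, KSh 14,500 (q = 3 of N = 7).
Relative gaps: 0.6316, 0.5263, 0.4912; sum = 1.649123.
The income-gap ratio divides by q (the poor only): 1.649123 / 3 = 0.5497.

0.5497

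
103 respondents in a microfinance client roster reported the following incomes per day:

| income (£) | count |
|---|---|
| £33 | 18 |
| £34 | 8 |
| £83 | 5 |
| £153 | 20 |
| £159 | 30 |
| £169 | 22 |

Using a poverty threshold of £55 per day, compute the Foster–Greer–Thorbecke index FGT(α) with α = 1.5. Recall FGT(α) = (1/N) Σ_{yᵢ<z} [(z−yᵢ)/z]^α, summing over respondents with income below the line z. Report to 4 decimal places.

0.0625

Below the line: 18×£33, 8×£34 (q = 26 of N = 103).
Relative gaps: (55−33)/55 = 0.4000 (×18); (55−34)/55 = 0.3818 (×8).
Raised to α = 1.5: 0.25298 (×18); 0.23593 (×8).
Sum = 6.441127; FGT(1.5) = 6.441127 / 103 = 0.0625.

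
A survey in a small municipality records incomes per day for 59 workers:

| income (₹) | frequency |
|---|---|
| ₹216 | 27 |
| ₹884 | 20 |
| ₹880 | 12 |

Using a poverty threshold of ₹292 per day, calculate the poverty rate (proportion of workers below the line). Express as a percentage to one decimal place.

27 of the 59 workers have income below ₹292.
H = 27/59 = 45.8%.

45.8%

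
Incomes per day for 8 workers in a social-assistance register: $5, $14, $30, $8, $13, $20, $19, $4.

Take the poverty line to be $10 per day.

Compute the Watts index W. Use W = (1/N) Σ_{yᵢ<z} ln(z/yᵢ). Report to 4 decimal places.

0.2291

Below the line: $4, $5, $8 (q = 3 of N = 8).
Log gaps: ln(10/4) = 0.9163; ln(10/5) = 0.6931; ln(10/8) = 0.2231.
W = 1.832581 / 8 = 0.2291.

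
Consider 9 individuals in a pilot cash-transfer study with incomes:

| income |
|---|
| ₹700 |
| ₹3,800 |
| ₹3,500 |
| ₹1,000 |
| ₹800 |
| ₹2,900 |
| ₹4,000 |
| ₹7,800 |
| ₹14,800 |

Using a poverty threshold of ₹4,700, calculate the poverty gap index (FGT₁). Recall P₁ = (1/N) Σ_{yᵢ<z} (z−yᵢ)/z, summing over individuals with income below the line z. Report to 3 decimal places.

Below z: ₹700, ₹800, ₹1,000, ₹2,900, ₹3,500, ₹3,800, ₹4,000 (q = 7 of N = 9).
Normalized shortfalls: (4700−700)/4700 = 0.8511; (4700−800)/4700 = 0.8298; (4700−1000)/4700 = 0.7872; (4700−2900)/4700 = 0.3830; (4700−3500)/4700 = 0.2553; (4700−3800)/4700 = 0.1915; (4700−4000)/4700 = 0.1489.
Σ = 3.446809. Dividing by the full population N = 9 gives P₁ = 0.383.

0.383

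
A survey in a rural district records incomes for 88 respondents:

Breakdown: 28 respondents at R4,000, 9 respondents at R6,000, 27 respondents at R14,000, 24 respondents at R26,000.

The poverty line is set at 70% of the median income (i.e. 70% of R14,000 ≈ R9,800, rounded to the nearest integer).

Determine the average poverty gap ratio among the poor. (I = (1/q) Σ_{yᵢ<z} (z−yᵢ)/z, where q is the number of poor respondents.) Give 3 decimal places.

Below z: 28×R4,000, 9×R6,000 (q = 37 of N = 88).
Shortfall ratios (z−y)/z: 0.5918 (×28), 0.3878 (×9); sum = 20.061224.
I averages over the q = 37 poor units only: 20.061224 / 37 = 0.542.

0.542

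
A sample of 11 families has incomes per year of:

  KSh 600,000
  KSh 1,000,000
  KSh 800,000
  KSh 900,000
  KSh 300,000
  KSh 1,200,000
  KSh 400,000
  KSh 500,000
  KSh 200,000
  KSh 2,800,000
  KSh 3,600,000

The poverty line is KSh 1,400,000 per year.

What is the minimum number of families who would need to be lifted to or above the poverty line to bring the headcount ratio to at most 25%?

9 of the 11 families are poor, so H = 9/11 = 0.818.
A headcount ratio of at most 25% allows at most ⌊0.25 × 11⌋ = 2 poor families.
So at least 9 − 2 = 7 must be lifted.

7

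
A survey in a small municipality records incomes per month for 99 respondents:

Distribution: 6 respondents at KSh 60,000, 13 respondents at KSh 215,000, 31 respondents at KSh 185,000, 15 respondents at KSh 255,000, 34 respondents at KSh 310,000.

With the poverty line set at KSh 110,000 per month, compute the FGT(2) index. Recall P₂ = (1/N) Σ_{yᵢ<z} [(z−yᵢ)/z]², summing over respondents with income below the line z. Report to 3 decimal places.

Below the line: 6×KSh 60,000 (q = 6 of N = 99).
Relative gaps: (110000−60000)/110000 = 0.4545 (×6).
Squared: 0.2066 (×6).
Sum = 1.239669; P₂ = 1.239669 / 99 = 0.013.

0.013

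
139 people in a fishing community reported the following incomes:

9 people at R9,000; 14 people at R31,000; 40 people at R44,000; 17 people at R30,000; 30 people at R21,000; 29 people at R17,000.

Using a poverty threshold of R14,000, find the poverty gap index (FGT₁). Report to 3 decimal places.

0.023

Below z: 9×R9,000 (q = 9 of N = 139).
Shortfall ratios: (14000−9000)/14000 = 0.3571 (×9).
Sum of shortfalls = 3.214286; P₁ averages over all N: 3.214286 / 139 = 0.023.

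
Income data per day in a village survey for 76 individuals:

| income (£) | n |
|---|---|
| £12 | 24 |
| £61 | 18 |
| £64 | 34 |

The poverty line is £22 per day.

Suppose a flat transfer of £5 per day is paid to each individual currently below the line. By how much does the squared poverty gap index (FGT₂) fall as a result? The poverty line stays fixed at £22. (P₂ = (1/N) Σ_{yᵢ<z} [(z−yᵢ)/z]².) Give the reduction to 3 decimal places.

0.049

Before: below the line — 24×£12; squared poverty gap index (FGT₂) = 0.06525.
After the £5 transfer: below the line — 24×£17; squared poverty gap index (FGT₂) = 0.01631.
Reduction = 0.06525 − 0.01631 = 0.049.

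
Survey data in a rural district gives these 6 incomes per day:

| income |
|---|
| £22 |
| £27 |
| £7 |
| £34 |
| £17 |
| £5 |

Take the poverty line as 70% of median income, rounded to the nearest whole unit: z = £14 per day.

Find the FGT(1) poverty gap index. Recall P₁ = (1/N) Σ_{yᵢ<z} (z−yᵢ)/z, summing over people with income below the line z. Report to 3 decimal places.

Below z: £5, £7 (q = 2 of N = 6).
Normalized shortfalls: (14−5)/14 = 0.6429; (14−7)/14 = 0.5000.
Sum of shortfalls = 1.142857; P₁ averages over all N: 1.142857 / 6 = 0.190.

0.190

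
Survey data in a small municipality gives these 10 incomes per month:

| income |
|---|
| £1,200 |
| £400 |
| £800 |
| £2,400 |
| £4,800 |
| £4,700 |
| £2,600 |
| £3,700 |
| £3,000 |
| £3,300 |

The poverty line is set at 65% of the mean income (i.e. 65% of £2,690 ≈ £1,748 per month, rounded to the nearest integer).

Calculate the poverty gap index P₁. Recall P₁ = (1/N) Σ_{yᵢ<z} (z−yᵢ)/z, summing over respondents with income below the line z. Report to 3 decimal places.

Poor units: £400, £800, £1,200 (q = 3 of N = 10).
Normalized shortfalls: (1748−400)/1748 = 0.7712; (1748−800)/1748 = 0.5423; (1748−1200)/1748 = 0.3135.
Sum of shortfalls = 1.627002; P₁ averages over all N: 1.627002 / 10 = 0.163.

0.163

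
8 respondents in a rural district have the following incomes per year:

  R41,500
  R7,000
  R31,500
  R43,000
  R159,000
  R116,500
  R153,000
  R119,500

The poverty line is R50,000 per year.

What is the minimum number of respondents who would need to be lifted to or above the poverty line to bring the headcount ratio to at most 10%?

Currently q = 4 of N = 8 are below the line (H = 0.500).
A headcount ratio of at most 10% allows at most ⌊0.10 × 8⌋ = 0 poor respondents.
So at least 4 − 0 = 4 must be lifted.

4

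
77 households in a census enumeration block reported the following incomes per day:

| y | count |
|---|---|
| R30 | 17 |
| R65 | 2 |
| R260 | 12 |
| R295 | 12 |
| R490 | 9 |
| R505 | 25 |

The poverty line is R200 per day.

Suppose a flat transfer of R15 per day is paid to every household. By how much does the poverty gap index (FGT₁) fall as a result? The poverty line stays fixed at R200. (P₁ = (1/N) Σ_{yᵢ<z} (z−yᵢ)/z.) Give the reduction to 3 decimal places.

Before: below the line — 17×R30, 2×R65; poverty gap index (FGT₁) = 0.20519.
After the R15 transfer: below the line — 17×R45, 2×R80; poverty gap index (FGT₁) = 0.18669.
Reduction = 0.20519 − 0.18669 = 0.019.

0.019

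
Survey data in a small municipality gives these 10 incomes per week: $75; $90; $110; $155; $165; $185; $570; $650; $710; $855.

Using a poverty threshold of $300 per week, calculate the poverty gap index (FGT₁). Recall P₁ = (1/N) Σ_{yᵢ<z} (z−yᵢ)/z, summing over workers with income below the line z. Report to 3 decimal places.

0.340

Below the line: $75, $90, $110, $155, $165, $185 (q = 6 of N = 10).
Relative gaps: (300−75)/300 = 0.7500; (300−90)/300 = 0.7000; (300−110)/300 = 0.6333; (300−155)/300 = 0.4833; (300−165)/300 = 0.4500; (300−185)/300 = 0.3833.
Σ = 3.400000. Dividing by the full population N = 10 gives P₁ = 0.340.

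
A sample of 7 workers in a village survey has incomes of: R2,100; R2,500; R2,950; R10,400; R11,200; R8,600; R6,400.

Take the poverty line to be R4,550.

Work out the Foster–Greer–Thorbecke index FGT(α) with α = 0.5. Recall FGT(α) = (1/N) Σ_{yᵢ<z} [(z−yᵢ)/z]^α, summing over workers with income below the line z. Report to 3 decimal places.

Incomes under z: R2,100, R2,500, R2,950 (q = 3 of N = 7).
Relative gaps: (4550−2100)/4550 = 0.5385; (4550−2500)/4550 = 0.4505; (4550−2950)/4550 = 0.3516.
Raised to α = 0.5: 0.73380; 0.67123; 0.59300.
Sum = 1.998029; FGT(0.5) = 1.998029 / 7 = 0.285.

0.285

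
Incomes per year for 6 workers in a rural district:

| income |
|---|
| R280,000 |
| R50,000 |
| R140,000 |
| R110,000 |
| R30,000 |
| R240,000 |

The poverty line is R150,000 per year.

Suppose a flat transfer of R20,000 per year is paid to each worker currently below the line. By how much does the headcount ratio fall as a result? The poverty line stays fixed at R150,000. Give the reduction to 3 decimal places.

Before: below the line — R30,000, R50,000, R110,000, R140,000; headcount ratio = 0.66667.
After the R20,000 transfer: below the line — R50,000, R70,000, R130,000; headcount ratio = 0.50000.
Reduction = 0.66667 − 0.50000 = 0.167.

0.167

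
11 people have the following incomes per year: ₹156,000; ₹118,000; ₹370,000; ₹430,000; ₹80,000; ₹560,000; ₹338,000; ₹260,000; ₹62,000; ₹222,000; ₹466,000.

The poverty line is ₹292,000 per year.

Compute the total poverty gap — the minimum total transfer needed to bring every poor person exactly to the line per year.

Poor units: ₹62,000, ₹80,000, ₹118,000, ₹156,000, ₹222,000, ₹260,000 (q = 6 of N = 11).
Individual gaps: 292000−62000 = 230000; 292000−80000 = 212000; 292000−118000 = 174000; 292000−156000 = 136000; 292000−222000 = 70000; 292000−260000 = 32000.
Aggregate gap = ₹854,000.

₹854,000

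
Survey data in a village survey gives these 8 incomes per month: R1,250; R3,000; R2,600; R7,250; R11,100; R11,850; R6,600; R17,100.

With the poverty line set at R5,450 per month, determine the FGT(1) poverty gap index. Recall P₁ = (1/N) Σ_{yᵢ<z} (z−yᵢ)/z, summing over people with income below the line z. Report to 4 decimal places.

Poor units: R1,250, R2,600, R3,000 (q = 3 of N = 8).
Shortfall ratios: (5450−1250)/5450 = 0.7706; (5450−2600)/5450 = 0.5229; (5450−3000)/5450 = 0.4495.
Σ = 1.743119. Dividing by the full population N = 8 gives P₁ = 0.2179.

0.2179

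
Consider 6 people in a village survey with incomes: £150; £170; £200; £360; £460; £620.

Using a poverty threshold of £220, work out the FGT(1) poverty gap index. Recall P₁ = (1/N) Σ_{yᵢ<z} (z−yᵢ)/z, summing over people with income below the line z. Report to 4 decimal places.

Incomes under z: £150, £170, £200 (q = 3 of N = 6).
Shortfall ratios: (220−150)/220 = 0.3182; (220−170)/220 = 0.2273; (220−200)/220 = 0.0909.
Sum of shortfalls = 0.636364; P₁ averages over all N: 0.636364 / 6 = 0.1061.

0.1061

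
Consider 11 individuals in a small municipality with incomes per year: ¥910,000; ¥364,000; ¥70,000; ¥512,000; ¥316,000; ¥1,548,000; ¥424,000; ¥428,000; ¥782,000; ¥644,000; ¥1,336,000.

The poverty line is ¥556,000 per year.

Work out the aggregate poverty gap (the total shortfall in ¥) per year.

Incomes under z: ¥70,000, ¥316,000, ¥364,000, ¥424,000, ¥428,000, ¥512,000 (q = 6 of N = 11).
Individual gaps: 556000−70000 = 486000; 556000−316000 = 240000; 556000−364000 = 192000; 556000−424000 = 132000; 556000−428000 = 128000; 556000−512000 = 44000.
Aggregate gap = ¥1,222,000.

¥1,222,000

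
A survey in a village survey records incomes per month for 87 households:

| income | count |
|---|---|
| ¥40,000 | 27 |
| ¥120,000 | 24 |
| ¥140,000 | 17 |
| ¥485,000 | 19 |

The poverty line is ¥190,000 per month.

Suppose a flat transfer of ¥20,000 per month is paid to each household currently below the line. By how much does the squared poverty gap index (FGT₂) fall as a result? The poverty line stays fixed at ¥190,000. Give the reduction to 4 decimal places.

Before: below the line — 27×¥40,000, 24×¥120,000, 17×¥140,000; squared poverty gap index (FGT₂) = 0.244404.
After the ¥20,000 transfer: below the line — 27×¥60,000, 24×¥140,000, 17×¥160,000; squared poverty gap index (FGT₂) = 0.169262.
Reduction = 0.244404 − 0.169262 = 0.0751.

0.0751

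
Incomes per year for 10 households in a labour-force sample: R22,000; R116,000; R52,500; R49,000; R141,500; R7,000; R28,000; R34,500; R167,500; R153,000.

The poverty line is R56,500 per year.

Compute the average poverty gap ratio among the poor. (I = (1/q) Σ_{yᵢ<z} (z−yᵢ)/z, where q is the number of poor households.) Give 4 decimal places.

0.4307

Below z: R7,000, R22,000, R28,000, R34,500, R49,000, R52,500 (q = 6 of N = 10).
Shortfall ratios (z−y)/z: 0.8761, 0.6106, 0.5044, 0.3894, 0.1327, 0.0708; sum = 2.584071.
I averages over the q = 6 poor units only: 2.584071 / 6 = 0.4307.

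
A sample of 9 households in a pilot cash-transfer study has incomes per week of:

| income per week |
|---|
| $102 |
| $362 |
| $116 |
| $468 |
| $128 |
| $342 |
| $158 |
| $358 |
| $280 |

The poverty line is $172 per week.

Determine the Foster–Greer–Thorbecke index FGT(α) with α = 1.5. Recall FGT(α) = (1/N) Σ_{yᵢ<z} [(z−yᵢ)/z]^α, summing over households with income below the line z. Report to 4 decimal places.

Below the line: $102, $116, $128, $158 (q = 4 of N = 9).
Relative gaps: (172−102)/172 = 0.4070; (172−116)/172 = 0.3256; (172−128)/172 = 0.2558; (172−158)/172 = 0.0814.
Raised to α = 1.5: 0.25963; 0.18578; 0.12939; 0.02322.
Sum = 0.598013; FGT(1.5) = 0.598013 / 9 = 0.0664.

0.0664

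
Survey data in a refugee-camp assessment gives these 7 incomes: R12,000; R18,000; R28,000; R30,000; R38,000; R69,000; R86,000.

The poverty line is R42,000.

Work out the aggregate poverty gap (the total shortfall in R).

Below z: R12,000, R18,000, R28,000, R30,000, R38,000 (q = 5 of N = 7).
Individual gaps: 42000−12000 = 30000; 42000−18000 = 24000; 42000−28000 = 14000; 42000−30000 = 12000; 42000−38000 = 4000.
Aggregate gap = R84,000.

R84,000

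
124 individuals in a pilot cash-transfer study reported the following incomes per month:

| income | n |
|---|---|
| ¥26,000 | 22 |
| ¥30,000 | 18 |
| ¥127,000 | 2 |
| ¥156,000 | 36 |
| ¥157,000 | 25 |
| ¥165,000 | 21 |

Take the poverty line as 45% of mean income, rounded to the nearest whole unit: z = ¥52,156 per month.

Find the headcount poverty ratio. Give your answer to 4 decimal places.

0.3226

40 of the 124 individuals have income below ¥52,156.
H = 40/124 = 0.3226.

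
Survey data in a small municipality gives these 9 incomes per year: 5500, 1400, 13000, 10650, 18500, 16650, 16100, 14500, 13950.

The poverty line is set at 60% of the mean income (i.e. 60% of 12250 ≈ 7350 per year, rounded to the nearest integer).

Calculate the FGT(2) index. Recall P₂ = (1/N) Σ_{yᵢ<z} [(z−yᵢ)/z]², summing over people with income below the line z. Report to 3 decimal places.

0.080

Below z: 1400, 5500 (q = 2 of N = 9).
Gap ratios (z−y)/z: (7350−1400)/7350 = 0.8095; (7350−5500)/7350 = 0.2517.
Squared: 0.6553; 0.0634.
Sum = 0.718682; P₂ = 0.718682 / 9 = 0.080.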